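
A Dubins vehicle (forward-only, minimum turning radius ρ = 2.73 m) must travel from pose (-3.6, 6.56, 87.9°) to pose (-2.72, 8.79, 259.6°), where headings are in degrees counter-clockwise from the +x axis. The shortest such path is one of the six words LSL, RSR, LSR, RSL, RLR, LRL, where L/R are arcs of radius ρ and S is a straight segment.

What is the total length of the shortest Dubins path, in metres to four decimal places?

18.3685 m

Let ψ = atan2(Δy, Δx) = atan2(2.23, 0.88) = 68.4649° be the start→goal bearing.
Normalize: d = |goal − start| / ρ = 2.397353/2.73 = 0.878151, α = (θ_start − ψ) mod 360° = 19.4351° = 0.339207 rad, β = (θ_goal − ψ) mod 360° = 191.1351° = 3.335937 rad.
Common terms: sin α = 0.332739, cos α = 0.943019, sin β = -0.193124, cos β = -0.981174, cos(α−β) = -0.989526, d² = 0.771149. Work in radians in the unit-radius frame; every candidate has L = ρ·(t + p + q).
LSL: p² = 2 + d² − 2cos(α−β) + 2d(sin α − sin β) = 5.673775; p = √p² = 2.381969; φ = atan2(cos β − cos α, d + sin α − sin β) = -0.940438 rad; t = (φ − α) mod 2π = 5.003540 rad, q = (β − φ) mod 2π = 4.276375 rad → L = 2.73·(5.003540 + 2.381969 + 4.276375) = 2.73·11.661884 = 31.836944 m
RSR: p² = 2 + d² − 2cos(α−β) + 2d(sin β − sin α) = 3.826627; p = √p² = 1.956177; φ = atan2(cos α − cos β, d − sin α + sin β) = 1.389718 rad; t = (α − φ) mod 2π = 5.232674 rad, q = (φ − β) mod 2π = 4.336966 rad → L = 2.73·(5.232674 + 1.956177 + 4.336966) = 2.73·11.525817 = 31.465480 m
LSR: p² = d² − 2 + 2cos(α−β) + 2d(sin α + sin β) = -2.962695 < 0 → infeasible
RSL: p² = d² − 2 + 2cos(α−β) − 2d(sin α + sin β) = -3.453110 < 0 → infeasible
RLR: c = (6 − d² + 2cos(α−β) + 2d(sin α − sin β))/8 = 0.521672; p = 2π − arccos c = 5.261198 rad; φ = atan2(cos α − cos β, d − sin α + sin β) = 1.389718 rad; t = (α − φ + p/2) mod 2π = 1.580088 rad, q = (α − β − t + p) mod 2π = 0.684380 rad → L = 2.73·(1.580088 + 5.261198 + 0.684380) = 2.73·7.525666 = 20.545068 m
LRL: c = (6 − d² + 2cos(α−β) − 2d(sin α − sin β))/8 = 0.290778; p = 2π − arccos c = 5.007429 rad; φ = atan2(cos β − cos α, d + sin α − sin β) = -0.940438 rad; t = (φ − α + p/2) mod 2π = 1.224070 rad, q = (β − α − t + p) mod 2π = 0.496904 rad → L = 2.73·(1.224070 + 5.007429 + 0.496904) = 2.73·6.728403 = 18.368540 m
Shortest: LRL with L = 18.368540 m ≈ 18.3685 m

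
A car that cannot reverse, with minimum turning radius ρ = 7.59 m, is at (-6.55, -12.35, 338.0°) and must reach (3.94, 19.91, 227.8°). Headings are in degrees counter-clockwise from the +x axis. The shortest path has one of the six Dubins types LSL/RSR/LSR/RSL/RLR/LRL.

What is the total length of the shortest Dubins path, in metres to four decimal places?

57.1964 m

Let ψ = atan2(Δy, Δx) = atan2(32.26, 10.49) = 71.9870° be the start→goal bearing.
Normalize: d = |goal − start| / ρ = 33.922672/7.59 = 4.469390, α = (θ_start − ψ) mod 360° = 266.0130° = 4.642803 rad, β = (θ_goal − ψ) mod 360° = 155.8130° = 2.719450 rad.
Common terms: sin α = -0.997580, cos α = -0.069530, sin β = 0.409716, cos β = -0.912213, cos(α−β) = -0.345298, d² = 19.975450. Work in radians in the unit-radius frame; every candidate has L = ρ·(t + p + q).
LSL: p² = 2 + d² − 2cos(α−β) + 2d(sin α − sin β) = 10.086536; p = √p² = 3.175931; φ = atan2(cos β − cos α, d + sin α − sin β) = -0.268550 rad; t = (φ − α) mod 2π = 1.371832 rad, q = (β − φ) mod 2π = 2.988000 rad → L = 7.59·(1.371832 + 3.175931 + 2.988000) = 7.59·7.535763 = 57.196443 m
RSR: p² = 2 + d² − 2cos(α−β) + 2d(sin β − sin α) = 35.245556; p = √p² = 5.936797; φ = atan2(cos α − cos β, d − sin α + sin β) = 0.142423 rad; t = (α − φ) mod 2π = 4.500379 rad, q = (φ − β) mod 2π = 3.706159 rad → L = 7.59·(4.500379 + 5.936797 + 3.706159) = 7.59·14.143335 = 107.347912 m
LSR: p² = d² − 2 + 2cos(α−β) + 2d(sin α + sin β) = 12.030068; p = √p² = 3.468439; φ = atan2(−cos α − cos β, d + sin α + sin β) − atan2(−2, p) = 0.770789 rad; t = (φ − α) mod 2π = 2.411171 rad, q = (φ − β) mod 2π = 4.334524 rad → L = 7.59·(2.411171 + 3.468439 + 4.334524) = 7.59·10.214135 = 77.525282 m
RSL: p² = d² − 2 + 2cos(α−β) − 2d(sin α + sin β) = 22.539638; p = √p² = 4.747593; φ = atan2(cos α + cos β, d − sin α − sin β) − atan2(2, p) = -0.590445 rad; t = (α − φ) mod 2π = 5.233247 rad, q = (β − φ) mod 2π = 3.309894 rad → L = 7.59·(5.233247 + 4.747593 + 3.309894) = 7.59·13.290735 = 100.876676 m
RLR: c = (6 − d² + 2cos(α−β) + 2d(sin α − sin β))/8 = -3.405694, |c| > 1 → infeasible
LRL: c = (6 − d² + 2cos(α−β) − 2d(sin α − sin β))/8 = -0.260817; p = 2π − arccos c = 4.448521 rad; φ = atan2(cos β − cos α, d + sin α − sin β) = -0.268550 rad; t = (φ − α + p/2) mod 2π = 3.596092 rad, q = (β − α − t + p) mod 2π = 5.212261 rad → L = 7.59·(3.596092 + 4.448521 + 5.212261) = 7.59·13.256874 = 100.619671 m
Shortest: LSL with L = 57.196443 m ≈ 57.1964 m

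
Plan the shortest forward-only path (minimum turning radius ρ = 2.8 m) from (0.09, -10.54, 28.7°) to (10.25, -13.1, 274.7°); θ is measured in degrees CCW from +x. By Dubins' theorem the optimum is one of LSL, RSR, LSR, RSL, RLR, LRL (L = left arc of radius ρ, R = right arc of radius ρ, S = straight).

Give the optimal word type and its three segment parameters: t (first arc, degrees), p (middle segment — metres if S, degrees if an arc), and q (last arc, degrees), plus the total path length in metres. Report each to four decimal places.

Let ψ = atan2(Δy, Δx) = atan2(-2.56, 10.16) = -14.1423° be the start→goal bearing.
Normalize: d = |goal − start| / ρ = 10.477557/2.8 = 3.741985, α = (θ_start − ψ) mod 360° = 42.8423° = 0.747740 rad, β = (θ_goal − ψ) mod 360° = 288.8423° = 5.041250 rad.
Common terms: sin α = 0.679983, cos α = 0.733227, sin β = -0.946411, cos β = 0.322965, cos(α−β) = -0.406737, d² = 14.002449. Work in radians in the unit-radius frame; every candidate has L = ρ·(t + p + q).
LSL: p² = 2 + d² − 2cos(α−β) + 2d(sin α − sin β) = 28.987807; p = √p² = 5.384033; φ = atan2(cos β − cos α, d + sin α − sin β) = -0.076274 rad; t = (φ − α) mod 2π = 5.459172 rad, q = (β − φ) mod 2π = 5.117524 rad → L = 2.8·(5.459172 + 5.384033 + 5.117524) = 2.8·15.960728 = 44.690038 m
RSR: p² = 2 + d² − 2cos(α−β) + 2d(sin β − sin α) = 4.644038; p = √p² = 2.155003; φ = atan2(cos α − cos β, d − sin α + sin β) = 0.191546 rad; t = (α − φ) mod 2π = 0.556194 rad, q = (φ − β) mod 2π = 1.433481 rad → L = 2.8·(0.556194 + 2.155003 + 1.433481) = 2.8·4.144678 = 11.605099 m
LSR: p² = d² − 2 + 2cos(α−β) + 2d(sin α + sin β) = 9.195041; p = √p² = 3.032333; φ = atan2(−cos α − cos β, d + sin α + sin β) − atan2(−2, p) = 0.288042 rad; t = (φ − α) mod 2π = 5.823487 rad, q = (φ − β) mod 2π = 1.529977 rad → L = 2.8·(5.823487 + 3.032333 + 1.529977) = 2.8·10.385797 = 29.080232 m
RSL: p² = d² − 2 + 2cos(α−β) − 2d(sin α + sin β) = 13.182910; p = √p² = 3.630828; φ = atan2(cos α + cos β, d − sin α − sin β) − atan2(2, p) = -0.245849 rad; t = (α − φ) mod 2π = 0.993589 rad, q = (β − φ) mod 2π = 5.287099 rad → L = 2.8·(0.993589 + 3.630828 + 5.287099) = 2.8·9.911515 = 27.752243 m
RLR: c = (6 − d² + 2cos(α−β) + 2d(sin α − sin β))/8 = 0.419495; p = 2π − arccos c = 5.145278 rad; φ = atan2(cos α − cos β, d − sin α + sin β) = 0.191546 rad; t = (α − φ + p/2) mod 2π = 3.128833 rad, q = (α − β − t + p) mod 2π = 4.006120 rad → L = 2.8·(3.128833 + 5.145278 + 4.006120) = 2.8·12.280232 = 34.384649 m
LRL: c = (6 − d² + 2cos(α−β) − 2d(sin α − sin β))/8 = -2.623476, |c| > 1 → infeasible
Shortest: RSR with L = 11.605099 m ≈ 11.6051 m
Convert RSR to answer units (arcs ×180/π): t = 0.556194·180/π = 31.8676°, p = ρ·p = 2.8·2.155003 = 6.0340 m, q = 1.433481·180/π = 82.1324°, L = 11.6051 m.

RSR: t = 31.8676°, p = 6.0340 m, q = 82.1324°, L = 11.6051 m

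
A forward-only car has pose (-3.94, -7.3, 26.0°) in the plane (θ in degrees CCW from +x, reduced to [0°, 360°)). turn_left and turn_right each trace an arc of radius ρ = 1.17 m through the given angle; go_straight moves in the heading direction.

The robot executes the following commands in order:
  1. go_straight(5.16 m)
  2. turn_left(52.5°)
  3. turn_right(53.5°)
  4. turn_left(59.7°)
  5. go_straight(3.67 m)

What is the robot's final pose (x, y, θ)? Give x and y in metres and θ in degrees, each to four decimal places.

(2.9930, 1.2141, 84.7000°)

set_pose: (x, y, θ) = (-3.9400, -7.3000, 26.0000°), ρ = 1.17
go_straight(5.16): x += 5.16·cos θ, y += 5.16·sin θ → (0.6978, -5.0380, 26.0000°)
turn_left(52.5°): centre at ρ to the left, rotate +52.5° → (1.3314, -4.2197, 78.5000°)
turn_right(53.5°): centre at ρ to the right, rotate −53.5° → (1.9834, -3.3926, 25.0000°)
turn_left(59.7°): centre at ρ to the left, rotate +59.7° → (2.6540, -2.4403, 84.7000°)
go_straight(3.67): x += 3.67·cos θ, y += 3.67·sin θ → (2.9930, 1.2141, 84.7000°)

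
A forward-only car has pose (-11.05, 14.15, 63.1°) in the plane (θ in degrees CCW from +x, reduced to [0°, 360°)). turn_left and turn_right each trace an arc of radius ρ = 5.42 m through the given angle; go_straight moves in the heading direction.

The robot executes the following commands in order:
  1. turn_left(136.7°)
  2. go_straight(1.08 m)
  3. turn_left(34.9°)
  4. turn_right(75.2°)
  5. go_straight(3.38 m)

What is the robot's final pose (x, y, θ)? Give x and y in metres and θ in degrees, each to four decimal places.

(-30.8107, 18.6073, 159.5000°)

set_pose: (x, y, θ) = (-11.0500, 14.1500, 63.1000°), ρ = 5.42
turn_left(136.7°): centre at ρ to the left, rotate +136.7° → (-17.7195, 21.7018, 199.8000°)
go_straight(1.08): x += 1.08·cos θ, y += 1.08·sin θ → (-18.7357, 21.3359, 199.8000°)
turn_left(34.9°): centre at ρ to the left, rotate +34.9° → (-21.3232, 19.3683, 234.7000°)
turn_right(75.2°): centre at ρ to the right, rotate −75.2° → (-27.6447, 17.4236, 159.5000°)
go_straight(3.38): x += 3.38·cos θ, y += 3.38·sin θ → (-30.8107, 18.6073, 159.5000°)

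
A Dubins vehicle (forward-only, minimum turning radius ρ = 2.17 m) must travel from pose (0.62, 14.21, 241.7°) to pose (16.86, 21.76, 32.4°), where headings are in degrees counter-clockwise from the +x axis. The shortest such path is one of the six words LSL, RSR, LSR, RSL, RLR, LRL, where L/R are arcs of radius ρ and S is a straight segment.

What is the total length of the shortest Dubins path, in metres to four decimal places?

Let ψ = atan2(Δy, Δx) = atan2(7.55, 16.24) = 24.9338° be the start→goal bearing.
Normalize: d = |goal − start| / ρ = 17.909218/2.17 = 8.253096, α = (θ_start − ψ) mod 360° = 216.7662° = 3.783284 rad, β = (θ_goal − ψ) mod 360° = 7.4662° = 0.130310 rad.
Common terms: sin α = -0.598551, cos α = -0.801084, sin β = 0.129942, cos β = 0.991522, cos(α−β) = -0.872069, d² = 68.113593. Work in radians in the unit-radius frame; every candidate has L = ρ·(t + p + q).
LSL: p² = 2 + d² − 2cos(α−β) + 2d(sin α − sin β) = 59.833089; p = √p² = 7.735185; φ = atan2(cos β − cos α, d + sin α − sin β) = 0.233873 rad; t = (φ − α) mod 2π = 2.733774 rad, q = (β − φ) mod 2π = 6.179622 rad → L = 2.17·(2.733774 + 7.735185 + 6.179622) = 2.17·16.648582 = 36.127422 m
RSR: p² = 2 + d² − 2cos(α−β) + 2d(sin β − sin α) = 83.882375; p = √p² = 9.158732; φ = atan2(cos α − cos β, d − sin α + sin β) = -0.196998 rad; t = (α − φ) mod 2π = 3.980282 rad, q = (φ − β) mod 2π = 5.955877 rad → L = 2.17·(3.980282 + 9.158732 + 5.955877) = 2.17·19.094892 = 41.435915 m
LSR: p² = d² − 2 + 2cos(α−β) + 2d(sin α + sin β) = 56.634492; p = √p² = 7.525589; φ = atan2(−cos α − cos β, d + sin α + sin β) − atan2(−2, p) = 0.235297 rad; t = (φ − α) mod 2π = 2.735198 rad, q = (φ − β) mod 2π = 0.104987 rad → L = 2.17·(2.735198 + 7.525589 + 0.104987) = 2.17·10.365774 = 22.493730 m
RSL: p² = d² − 2 + 2cos(α−β) − 2d(sin α + sin β) = 72.104418; p = √p² = 8.491432; φ = atan2(cos α + cos β, d − sin α − sin β) − atan2(2, p) = -0.209484 rad; t = (α − φ) mod 2π = 3.992768 rad, q = (β − φ) mod 2π = 0.339794 rad → L = 2.17·(3.992768 + 8.491432 + 0.339794) = 2.17·12.823995 = 27.828068 m
RLR: c = (6 − d² + 2cos(α−β) + 2d(sin α − sin β))/8 = -9.485297, |c| > 1 → infeasible
LRL: c = (6 − d² + 2cos(α−β) − 2d(sin α − sin β))/8 = -6.479136, |c| > 1 → infeasible
Shortest: LSR with L = 22.493730 m ≈ 22.4937 m

22.4937 m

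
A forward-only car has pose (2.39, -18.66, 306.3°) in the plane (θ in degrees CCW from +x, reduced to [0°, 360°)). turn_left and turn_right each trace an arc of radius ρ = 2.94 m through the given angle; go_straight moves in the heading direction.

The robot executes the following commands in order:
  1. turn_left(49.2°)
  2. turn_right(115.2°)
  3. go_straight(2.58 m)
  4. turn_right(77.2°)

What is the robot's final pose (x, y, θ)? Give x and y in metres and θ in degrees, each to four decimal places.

(2.1651, -27.8355, 163.1000°)

set_pose: (x, y, θ) = (2.3900, -18.6600, 306.3000°), ρ = 2.94
turn_left(49.2°): centre at ρ to the left, rotate +49.2° → (4.5288, -19.8504, 355.5000°)
turn_right(115.2°): centre at ρ to the right, rotate −115.2° → (6.8519, -24.2380, 240.3000°)
go_straight(2.58): x += 2.58·cos θ, y += 2.58·sin θ → (5.5736, -26.4791, 240.3000°)
turn_right(77.2°): centre at ρ to the right, rotate −77.2° → (2.1651, -27.8355, 163.1000°)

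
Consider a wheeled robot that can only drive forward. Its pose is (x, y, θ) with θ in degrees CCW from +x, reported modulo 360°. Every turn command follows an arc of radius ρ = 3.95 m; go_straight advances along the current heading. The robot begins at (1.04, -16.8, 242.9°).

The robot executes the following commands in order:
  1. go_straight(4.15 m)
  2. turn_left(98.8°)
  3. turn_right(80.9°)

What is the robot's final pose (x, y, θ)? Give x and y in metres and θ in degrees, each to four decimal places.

set_pose: (x, y, θ) = (1.0400, -16.8000, 242.9000°), ρ = 3.95
go_straight(4.15): x += 4.15·cos θ, y += 4.15·sin θ → (-0.8505, -20.4944, 242.9000°)
turn_left(98.8°): centre at ρ to the left, rotate +98.8° → (1.4256, -26.0440, 341.7000°)
turn_right(80.9°): centre at ρ to the right, rotate −80.9° → (4.0845, -30.4258, 260.8000°)

(4.0845, -30.4258, 260.8000°)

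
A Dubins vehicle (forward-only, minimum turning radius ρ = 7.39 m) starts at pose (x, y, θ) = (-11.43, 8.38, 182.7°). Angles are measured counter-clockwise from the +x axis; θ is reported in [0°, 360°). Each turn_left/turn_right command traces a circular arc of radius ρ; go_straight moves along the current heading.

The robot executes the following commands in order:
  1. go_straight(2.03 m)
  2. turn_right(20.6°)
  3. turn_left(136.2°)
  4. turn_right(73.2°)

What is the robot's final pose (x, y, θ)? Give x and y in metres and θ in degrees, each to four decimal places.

(-26.1274, -10.6218, 225.1000°)

set_pose: (x, y, θ) = (-11.4300, 8.3800, 182.7000°), ρ = 7.39
go_straight(2.03): x += 2.03·cos θ, y += 2.03·sin θ → (-13.4577, 8.2844, 182.7000°)
turn_right(20.6°): centre at ρ to the right, rotate −20.6° → (-16.0772, 8.6339, 162.1000°)
turn_left(136.2°): centre at ρ to the left, rotate +136.2° → (-24.8553, -1.9019, 298.3000°)
turn_right(73.2°): centre at ρ to the right, rotate −73.2° → (-26.1274, -10.6218, 225.1000°)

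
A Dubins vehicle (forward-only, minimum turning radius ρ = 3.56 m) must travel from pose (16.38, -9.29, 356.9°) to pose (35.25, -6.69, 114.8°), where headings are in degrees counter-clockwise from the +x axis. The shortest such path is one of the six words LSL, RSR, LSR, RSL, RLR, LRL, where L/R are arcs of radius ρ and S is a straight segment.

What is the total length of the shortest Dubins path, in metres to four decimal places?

22.9655 m

Let ψ = atan2(Δy, Δx) = atan2(2.60, 18.87) = 7.8451° be the start→goal bearing.
Normalize: d = |goal − start| / ρ = 19.048278/3.56 = 5.350640, α = (θ_start − ψ) mod 360° = 349.0549° = 6.092157 rad, β = (θ_goal − ψ) mod 360° = 106.9549° = 1.866715 rad.
Common terms: sin α = -0.189868, cos α = 0.981810, sin β = 0.956535, cos β = -0.291619, cos(α−β) = -0.467930, d² = 28.629348. Work in radians in the unit-radius frame; every candidate has L = ρ·(t + p + q).
LSL: p² = 2 + d² − 2cos(α−β) + 2d(sin α − sin β) = 19.297230; p = √p² = 4.392861; φ = atan2(cos β − cos α, d + sin α − sin β) = -0.294108 rad; t = (φ − α) mod 2π = 6.180106 rad, q = (β − φ) mod 2π = 2.160823 rad → L = 3.56·(6.180106 + 4.392861 + 2.160823) = 3.56·12.733790 = 45.332292 m
RSR: p² = 2 + d² − 2cos(α−β) + 2d(sin β − sin α) = 43.833184; p = √p² = 6.620663; φ = atan2(cos α − cos β, d − sin α + sin β) = 0.193548 rad; t = (α − φ) mod 2π = 5.898610 rad, q = (φ − β) mod 2π = 4.610018 rad → L = 3.56·(5.898610 + 6.620663 + 4.610018) = 3.56·17.129291 = 60.980275 m
LSR: p² = d² − 2 + 2cos(α−β) + 2d(sin α + sin β) = 33.897799; p = √p² = 5.822182; φ = atan2(−cos α − cos β, d + sin α + sin β) − atan2(−2, p) = 0.218534 rad; t = (φ − α) mod 2π = 0.409562 rad, q = (φ − β) mod 2π = 4.635004 rad → L = 3.56·(0.409562 + 5.822182 + 4.635004) = 3.56·10.866748 = 38.685622 m
RSL: p² = d² − 2 + 2cos(α−β) − 2d(sin α + sin β) = 17.489177; p = √p² = 4.182006; φ = atan2(cos α + cos β, d − sin α − sin β) − atan2(2, p) = -0.296645 rad; t = (α − φ) mod 2π = 0.105617 rad, q = (β − φ) mod 2π = 2.163360 rad → L = 3.56·(0.105617 + 4.182006 + 2.163360) = 3.56·6.450983 = 22.965499 m
RLR: c = (6 − d² + 2cos(α−β) + 2d(sin α − sin β))/8 = -4.479148, |c| > 1 → infeasible
LRL: c = (6 − d² + 2cos(α−β) − 2d(sin α − sin β))/8 = -1.412154, |c| > 1 → infeasible
Shortest: RSL with L = 22.965499 m ≈ 22.9655 m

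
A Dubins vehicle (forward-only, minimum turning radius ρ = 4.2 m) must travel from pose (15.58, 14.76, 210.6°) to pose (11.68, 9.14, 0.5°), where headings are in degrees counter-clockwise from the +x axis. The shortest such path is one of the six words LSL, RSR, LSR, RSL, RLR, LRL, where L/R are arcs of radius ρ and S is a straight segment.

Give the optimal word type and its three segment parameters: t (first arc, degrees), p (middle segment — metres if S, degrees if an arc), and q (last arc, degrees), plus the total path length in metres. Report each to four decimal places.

Let ψ = atan2(Δy, Δx) = atan2(-5.62, -3.90) = -124.7587° be the start→goal bearing.
Normalize: d = |goal − start| / ρ = 6.840643/4.2 = 1.628725, α = (θ_start − ψ) mod 360° = 335.3587° = 5.853114 rad, β = (θ_goal − ψ) mod 360° = 125.2587° = 2.186177 rad.
Common terms: sin α = -0.416936, cos α = 0.908936, sin β = 0.816554, cos β = -0.577269, cos(α−β) = -0.865151, d² = 2.652744. Work in radians in the unit-radius frame; every candidate has L = ρ·(t + p + q).
LSL: p² = 2 + d² − 2cos(α−β) + 2d(sin α − sin β) = 2.365017; p = √p² = 1.537861; φ = atan2(cos β − cos α, d + sin α − sin β) = -1.310876 rad; t = (φ − α) mod 2π = 5.402380 rad, q = (β − φ) mod 2π = 3.497054 rad → L = 4.2·(5.402380 + 1.537861 + 3.497054) = 4.2·10.437295 = 43.836640 m
RSR: p² = 2 + d² − 2cos(α−β) + 2d(sin β − sin α) = 10.401076; p = √p² = 3.225070; φ = atan2(cos α − cos β, d − sin α + sin β) = 0.478929 rad; t = (α − φ) mod 2π = 5.374185 rad, q = (φ − β) mod 2π = 4.575937 rad → L = 4.2·(5.374185 + 3.225070 + 4.575937) = 4.2·13.175192 = 55.335806 m
LSR: p² = d² − 2 + 2cos(α−β) + 2d(sin α + sin β) = 0.224176; p = √p² = 0.473472; φ = atan2(−cos α − cos β, d + sin α + sin β) − atan2(−2, p) = 1.176258 rad; t = (φ − α) mod 2π = 1.606330 rad, q = (φ − β) mod 2π = 5.273266 rad → L = 4.2·(1.606330 + 0.473472 + 5.273266) = 4.2·7.353068 = 30.882886 m
RSL: p² = d² − 2 + 2cos(α−β) − 2d(sin α + sin β) = -2.379294 < 0 → infeasible
RLR: c = (6 − d² + 2cos(α−β) + 2d(sin α − sin β))/8 = -0.300134; p = 2π − arccos c = 4.407555 rad; φ = atan2(cos α − cos β, d − sin α + sin β) = 0.478929 rad; t = (α − φ + p/2) mod 2π = 1.294777 rad, q = (α − β − t + p) mod 2π = 0.496530 rad → L = 4.2·(1.294777 + 4.407555 + 0.496530) = 4.2·6.198862 = 26.035221 m
LRL: c = (6 − d² + 2cos(α−β) − 2d(sin α − sin β))/8 = 0.704373; p = 2π − arccos c = 5.493928 rad; φ = atan2(cos β − cos α, d + sin α − sin β) = -1.310876 rad; t = (φ − α + p/2) mod 2π = 1.866159 rad, q = (β − α − t + p) mod 2π = 6.244018 rad → L = 4.2·(1.866159 + 5.493928 + 6.244018) = 4.2·13.604105 = 57.137241 m
Shortest: RLR with L = 26.035221 m ≈ 26.0352 m
Convert RLR to answer units (arcs ×180/π): t = 1.294777·180/π = 74.1853°, p = 4.407555·180/π = 252.5343°, q = 0.496530·180/π = 28.4490°, L = 26.0352 m.

RLR: t = 74.1853°, p = 252.5343°, q = 28.4490°, L = 26.0352 m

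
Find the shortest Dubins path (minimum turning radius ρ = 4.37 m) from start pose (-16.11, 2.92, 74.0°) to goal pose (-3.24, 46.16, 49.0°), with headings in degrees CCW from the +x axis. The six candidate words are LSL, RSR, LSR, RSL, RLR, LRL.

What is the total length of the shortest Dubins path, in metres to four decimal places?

Let ψ = atan2(Δy, Δx) = atan2(43.24, 12.87) = 73.4248° be the start→goal bearing.
Normalize: d = |goal − start| / ρ = 45.114682/4.37 = 10.323726, α = (θ_start − ψ) mod 360° = 0.5752° = 0.010039 rad, β = (θ_goal − ψ) mod 360° = 335.5752° = 5.856892 rad.
Common terms: sin α = 0.010038, cos α = 0.999950, sin β = -0.413499, cos β = 0.910505, cos(α−β) = 0.906308, d² = 106.579314. Work in radians in the unit-radius frame; every candidate has L = ρ·(t + p + q).
LSL: p² = 2 + d² − 2cos(α−β) + 2d(sin α − sin β) = 115.511668; p = √p² = 10.747635; φ = atan2(cos β − cos α, d + sin α − sin β) = -0.008322 rad; t = (φ − α) mod 2π = 6.264824 rad, q = (β − φ) mod 2π = 5.865214 rad → L = 4.37·(6.264824 + 10.747635 + 5.865214) = 4.37·22.877674 = 99.975434 m
RSR: p² = 2 + d² − 2cos(α−β) + 2d(sin β − sin α) = 98.021729; p = √p² = 9.900592; φ = atan2(cos α − cos β, d − sin α + sin β) = 0.009034 rad; t = (α − φ) mod 2π = 0.001004 rad, q = (φ − β) mod 2π = 0.435328 rad → L = 4.37·(0.001004 + 9.900592 + 0.435328) = 4.37·10.336925 = 45.172361 m
LSR: p² = d² − 2 + 2cos(α−β) + 2d(sin α + sin β) = 98.061494; p = √p² = 9.902600; φ = atan2(−cos α − cos β, d + sin α + sin β) − atan2(−2, p) = 0.009035 rad; t = (φ − α) mod 2π = 6.282181 rad, q = (φ − β) mod 2π = 0.435328 rad → L = 4.37·(6.282181 + 9.902600 + 0.435328) = 4.37·16.620110 = 72.629881 m
RSL: p² = d² − 2 + 2cos(α−β) − 2d(sin α + sin β) = 114.722365; p = √p² = 10.710853; φ = atan2(cos α + cos β, d − sin α − sin β) − atan2(2, p) = -0.008354 rad; t = (α − φ) mod 2π = 0.018392 rad, q = (β − φ) mod 2π = 5.865245 rad → L = 4.37·(0.018392 + 10.710853 + 5.865245) = 4.37·16.594491 = 72.517924 m
RLR: c = (6 − d² + 2cos(α−β) + 2d(sin α − sin β))/8 = -11.252716, |c| > 1 → infeasible
LRL: c = (6 − d² + 2cos(α−β) − 2d(sin α − sin β))/8 = -13.438959, |c| > 1 → infeasible
Shortest: RSR with L = 45.172361 m ≈ 45.1724 m

45.1724 m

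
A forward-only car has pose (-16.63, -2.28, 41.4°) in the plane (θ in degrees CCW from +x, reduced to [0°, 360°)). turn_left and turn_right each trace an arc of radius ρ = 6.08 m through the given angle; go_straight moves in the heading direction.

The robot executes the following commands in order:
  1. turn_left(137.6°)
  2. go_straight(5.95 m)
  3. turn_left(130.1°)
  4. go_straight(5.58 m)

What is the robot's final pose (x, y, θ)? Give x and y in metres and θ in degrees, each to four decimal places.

set_pose: (x, y, θ) = (-16.6300, -2.2800, 41.4000°), ρ = 6.08
turn_left(137.6°): centre at ρ to the left, rotate +137.6° → (-20.5447, 8.3597, 179.0000°)
go_straight(5.95): x += 5.95·cos θ, y += 5.95·sin θ → (-26.4938, 8.4636, 179.0000°)
turn_left(130.1°): centre at ρ to the left, rotate +130.1° → (-31.3182, -1.4500, 309.1000°)
go_straight(5.58): x += 5.58·cos θ, y += 5.58·sin θ → (-27.7991, -5.7803, 309.1000°)

(-27.7991, -5.7803, 309.1000°)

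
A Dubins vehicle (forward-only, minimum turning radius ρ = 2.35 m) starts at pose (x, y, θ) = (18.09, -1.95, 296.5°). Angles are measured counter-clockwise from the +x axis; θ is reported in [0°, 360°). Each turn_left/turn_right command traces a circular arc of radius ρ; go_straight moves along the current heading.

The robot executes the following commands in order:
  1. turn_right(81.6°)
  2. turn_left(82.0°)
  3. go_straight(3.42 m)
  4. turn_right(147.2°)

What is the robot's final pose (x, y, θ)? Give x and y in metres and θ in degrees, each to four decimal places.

(14.8462, -14.0586, 149.7000°)

set_pose: (x, y, θ) = (18.0900, -1.9500, 296.5000°), ρ = 2.35
turn_right(81.6°): centre at ρ to the right, rotate −81.6° → (17.3314, -4.9259, 214.9000°)
turn_left(82.0°): centre at ρ to the left, rotate +82.0° → (16.5803, -7.9165, 296.9000°)
go_straight(3.42): x += 3.42·cos θ, y += 3.42·sin θ → (18.1276, -10.9664, 296.9000°)
turn_right(147.2°): centre at ρ to the right, rotate −147.2° → (14.8462, -14.0586, 149.7000°)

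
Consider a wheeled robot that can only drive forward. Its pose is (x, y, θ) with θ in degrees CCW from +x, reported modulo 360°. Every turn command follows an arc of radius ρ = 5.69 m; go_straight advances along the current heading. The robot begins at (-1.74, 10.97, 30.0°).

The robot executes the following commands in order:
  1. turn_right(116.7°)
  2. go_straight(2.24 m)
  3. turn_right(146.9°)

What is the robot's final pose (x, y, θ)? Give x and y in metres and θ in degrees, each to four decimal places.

set_pose: (x, y, θ) = (-1.7400, 10.9700, 30.0000°), ρ = 5.69
turn_right(116.7°): centre at ρ to the right, rotate −116.7° → (6.7856, 6.3699, -86.7000° ≡ 273.3000°)
go_straight(2.24): x += 2.24·cos θ, y += 2.24·sin θ → (6.9145, 4.1336, 273.3000°)
turn_right(146.9°): centre at ρ to the right, rotate −146.9° → (-3.3459, 0.4295, 126.4000°)

(-3.3459, 0.4295, 126.4000°)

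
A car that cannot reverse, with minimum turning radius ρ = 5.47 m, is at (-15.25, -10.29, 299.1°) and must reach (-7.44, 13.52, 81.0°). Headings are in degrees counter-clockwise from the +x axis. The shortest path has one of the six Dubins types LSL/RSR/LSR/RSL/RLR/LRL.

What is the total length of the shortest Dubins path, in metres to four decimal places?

35.7174 m

Let ψ = atan2(Δy, Δx) = atan2(23.81, 7.81) = 71.8398° be the start→goal bearing.
Normalize: d = |goal − start| / ρ = 25.058176/5.47 = 4.581019, α = (θ_start − ψ) mod 360° = 227.2602° = 3.966438 rad, β = (θ_goal − ψ) mod 360° = 9.1602° = 0.159875 rad.
Common terms: sin α = -0.734443, cos α = -0.678670, sin β = 0.159195, cos β = 0.987247, cos(α−β) = -0.786935, d² = 20.985739. Work in radians in the unit-radius frame; every candidate has L = ρ·(t + p + q).
LSL: p² = 2 + d² − 2cos(α−β) + 2d(sin α − sin β) = 16.372060; p = √p² = 4.046240; φ = atan2(cos β − cos α, d + sin α − sin β) = 0.424340 rad; t = (φ − α) mod 2π = 2.741087 rad, q = (β − φ) mod 2π = 6.018720 rad → L = 5.47·(2.741087 + 4.046240 + 6.018720) = 5.47·12.806048 = 70.049081 m
RSR: p² = 2 + d² − 2cos(α−β) + 2d(sin β − sin α) = 32.747159; p = √p² = 5.722513; φ = atan2(cos α − cos β, d − sin α + sin β) = -0.295394 rad; t = (α − φ) mod 2π = 4.261832 rad, q = (φ − β) mod 2π = 5.827916 rad → L = 5.47·(4.261832 + 5.722513 + 5.827916) = 5.47·15.812262 = 86.493072 m
LSR: p² = d² − 2 + 2cos(α−β) + 2d(sin α + sin β) = 12.141425; p = √p² = 3.484455; φ = atan2(−cos α − cos β, d + sin α + sin β) − atan2(−2, p) = 0.444185 rad; t = (φ − α) mod 2π = 2.760931 rad, q = (φ − β) mod 2π = 0.284309 rad → L = 5.47·(2.760931 + 3.484455 + 0.284309) = 5.47·6.529695 = 35.717433 m
RSL: p² = d² − 2 + 2cos(α−β) − 2d(sin α + sin β) = 22.682313; p = √p² = 4.762595; φ = atan2(cos α + cos β, d − sin α − sin β) − atan2(2, p) = -0.337802 rad; t = (α − φ) mod 2π = 4.304241 rad, q = (β − φ) mod 2π = 0.497678 rad → L = 5.47·(4.304241 + 4.762595 + 0.497678) = 5.47·9.564514 = 52.317892 m
RLR: c = (6 − d² + 2cos(α−β) + 2d(sin α − sin β))/8 = -3.093395, |c| > 1 → infeasible
LRL: c = (6 − d² + 2cos(α−β) − 2d(sin α − sin β))/8 = -1.046507, |c| > 1 → infeasible
Shortest: LSR with L = 35.717433 m ≈ 35.7174 m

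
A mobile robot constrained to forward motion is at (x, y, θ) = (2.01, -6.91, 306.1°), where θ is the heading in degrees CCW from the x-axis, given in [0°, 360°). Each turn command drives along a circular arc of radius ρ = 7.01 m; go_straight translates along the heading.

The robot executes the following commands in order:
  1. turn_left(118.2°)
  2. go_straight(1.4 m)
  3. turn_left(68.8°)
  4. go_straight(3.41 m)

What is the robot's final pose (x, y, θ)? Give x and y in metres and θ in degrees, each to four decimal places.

(11.0696, 5.7614, 133.1000°)

set_pose: (x, y, θ) = (2.0100, -6.9100, 306.1000°), ρ = 7.01
turn_left(118.2°): centre at ρ to the left, rotate +118.2° → (13.9906, -5.8197, 424.3000° ≡ 64.3000°)
go_straight(1.4): x += 1.4·cos θ, y += 1.4·sin θ → (14.5977, -4.5582, 64.3000°)
turn_left(68.8°): centre at ρ to the left, rotate +68.8° → (13.3996, 3.2715, 133.1000°)
go_straight(3.41): x += 3.41·cos θ, y += 3.41·sin θ → (11.0696, 5.7614, 133.1000°)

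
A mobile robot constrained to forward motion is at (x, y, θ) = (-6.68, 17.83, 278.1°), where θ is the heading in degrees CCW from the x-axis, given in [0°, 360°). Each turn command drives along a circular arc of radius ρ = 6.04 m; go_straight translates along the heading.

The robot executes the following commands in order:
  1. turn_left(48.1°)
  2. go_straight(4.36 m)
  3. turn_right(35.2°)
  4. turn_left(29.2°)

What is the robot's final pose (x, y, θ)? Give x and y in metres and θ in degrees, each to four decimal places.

(3.6142, 5.9060, 320.2000°)

set_pose: (x, y, θ) = (-6.6800, 17.8300, 278.1000°), ρ = 6.04
turn_left(48.1°): centre at ρ to the left, rotate +48.1° → (-4.0603, 13.6619, 326.2000°)
go_straight(4.36): x += 4.36·cos θ, y += 4.36·sin θ → (-0.4372, 11.2364, 326.2000°)
turn_right(35.2°): centre at ρ to the right, rotate −35.2° → (1.8416, 8.3818, 291.0000°)
turn_left(29.2°): centre at ρ to the left, rotate +29.2° → (3.6142, 5.9060, 320.2000°)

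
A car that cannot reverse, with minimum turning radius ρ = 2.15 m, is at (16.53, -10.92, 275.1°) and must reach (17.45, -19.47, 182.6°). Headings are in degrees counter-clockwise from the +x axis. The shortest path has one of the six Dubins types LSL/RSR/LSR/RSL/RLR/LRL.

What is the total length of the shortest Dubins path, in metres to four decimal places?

10.3921 m

Let ψ = atan2(Δy, Δx) = atan2(-8.55, 0.92) = -83.8585° be the start→goal bearing.
Normalize: d = |goal − start| / ρ = 8.599355/2.15 = 3.999700, α = (θ_start − ψ) mod 360° = 358.9585° = 6.265007 rad, β = (θ_goal − ψ) mod 360° = 266.4585° = 4.650578 rad.
Common terms: sin α = -0.018177, cos α = 0.999835, sin β = -0.998090, cos β = -0.061772, cos(α−β) = -0.043619, d² = 15.997599. Work in radians in the unit-radius frame; every candidate has L = ρ·(t + p + q).
LSL: p² = 2 + d² − 2cos(α−β) + 2d(sin α − sin β) = 25.923554; p = √p² = 5.091518; φ = atan2(cos β − cos α, d + sin α − sin β) = -0.210046 rad; t = (φ − α) mod 2π = 6.091317 rad, q = (β − φ) mod 2π = 4.860624 rad → L = 2.15·(6.091317 + 5.091518 + 4.860624) = 2.15·16.043459 = 34.493437 m
RSR: p² = 2 + d² − 2cos(α−β) + 2d(sin β − sin α) = 10.246120; p = √p² = 3.200956; φ = atan2(cos α − cos β, d − sin α + sin β) = 0.338055 rad; t = (α − φ) mod 2π = 5.926952 rad, q = (φ − β) mod 2π = 1.970663 rad → L = 2.15·(5.926952 + 3.200956 + 1.970663) = 2.15·11.098571 = 23.861928 m
LSR: p² = d² − 2 + 2cos(α−β) + 2d(sin α + sin β) = 5.780831; p = √p² = 2.404336; φ = atan2(−cos α − cos β, d + sin α + sin β) − atan2(−2, p) = 0.389214 rad; t = (φ − α) mod 2π = 0.407392 rad, q = (φ − β) mod 2π = 2.021822 rad → L = 2.15·(0.407392 + 2.404336 + 2.021822) = 2.15·4.833550 = 10.392132 m
RSL: p² = d² − 2 + 2cos(α−β) − 2d(sin α + sin β) = 22.039889; p = √p² = 4.694666; φ = atan2(cos α + cos β, d − sin α − sin β) − atan2(2, p) = -0.217851 rad; t = (α − φ) mod 2π = 0.199673 rad, q = (β − φ) mod 2π = 4.868428 rad → L = 2.15·(0.199673 + 4.694666 + 4.868428) = 2.15·9.762767 = 20.989949 m
RLR: c = (6 − d² + 2cos(α−β) + 2d(sin α − sin β))/8 = -0.280765; p = 2π − arccos c = 4.427798 rad; φ = atan2(cos α − cos β, d − sin α + sin β) = 0.338055 rad; t = (α − φ + p/2) mod 2π = 1.857666 rad, q = (α − β − t + p) mod 2π = 4.184562 rad → L = 2.15·(1.857666 + 4.427798 + 4.184562) = 2.15·10.470025 = 22.510554 m
LRL: c = (6 − d² + 2cos(α−β) − 2d(sin α − sin β))/8 = -2.240444, |c| > 1 → infeasible
Shortest: LSR with L = 10.392132 m ≈ 10.3921 m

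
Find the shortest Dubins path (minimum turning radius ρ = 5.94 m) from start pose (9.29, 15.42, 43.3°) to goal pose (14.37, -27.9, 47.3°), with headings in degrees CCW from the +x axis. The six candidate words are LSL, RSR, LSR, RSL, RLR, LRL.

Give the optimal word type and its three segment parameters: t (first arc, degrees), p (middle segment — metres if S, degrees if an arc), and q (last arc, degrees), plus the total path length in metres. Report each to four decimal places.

Let ψ = atan2(Δy, Δx) = atan2(-43.32, 5.08) = -83.3117° be the start→goal bearing.
Normalize: d = |goal − start| / ρ = 43.616841/5.94 = 7.342902, α = (θ_start − ψ) mod 360° = 126.6117° = 2.209790 rad, β = (θ_goal − ψ) mod 360° = 130.6117° = 2.279603 rad.
Common terms: sin α = 0.802696, cos α = -0.596388, sin β = 0.759139, cos β = -0.650929, cos(α−β) = 0.997564, d² = 53.918217. Work in radians in the unit-radius frame; every candidate has L = ρ·(t + p + q).
LSL: p² = 2 + d² − 2cos(α−β) + 2d(sin α − sin β) = 54.562762; p = √p² = 7.386661; φ = atan2(cos β − cos α, d + sin α − sin β) = -0.007384 rad; t = (φ − α) mod 2π = 4.066011 rad, q = (β − φ) mod 2π = 2.286987 rad → L = 5.94·(4.066011 + 7.386661 + 2.286987) = 5.94·13.739660 = 81.613578 m
RSR: p² = 2 + d² − 2cos(α−β) + 2d(sin β − sin α) = 53.283415; p = √p² = 7.299549; φ = atan2(cos α − cos β, d − sin α + sin β) = 0.007472 rad; t = (α − φ) mod 2π = 2.202318 rad, q = (φ − β) mod 2π = 4.011054 rad → L = 5.94·(2.202318 + 7.299549 + 4.011054) = 5.94·13.512921 = 80.266751 m
LSR: p² = d² − 2 + 2cos(α−β) + 2d(sin α + sin β) = 76.850152; p = √p² = 8.766422; φ = atan2(−cos α − cos β, d + sin α + sin β) − atan2(−2, p) = 0.363472 rad; t = (φ − α) mod 2π = 4.436867 rad, q = (φ − β) mod 2π = 4.367054 rad → L = 5.94·(4.436867 + 8.766422 + 4.367054) = 5.94·17.570343 = 104.367838 m
RSL: p² = d² − 2 + 2cos(α−β) − 2d(sin α + sin β) = 30.976538; p = √p² = 5.565657; φ = atan2(cos α + cos β, d − sin α − sin β) − atan2(2, p) = -0.557478 rad; t = (α − φ) mod 2π = 2.767269 rad, q = (β − φ) mod 2π = 2.837082 rad → L = 5.94·(2.767269 + 5.565657 + 2.837082) = 5.94·11.170007 = 66.349844 m
RLR: c = (6 − d² + 2cos(α−β) + 2d(sin α − sin β))/8 = -5.660427, |c| > 1 → infeasible
LRL: c = (6 − d² + 2cos(α−β) − 2d(sin α − sin β))/8 = -5.820345, |c| > 1 → infeasible
Shortest: RSL with L = 66.349844 m ≈ 66.3498 m
Convert RSL to answer units (arcs ×180/π): t = 2.767269·180/π = 158.5528°, p = ρ·p = 5.94·5.565657 = 33.0600 m, q = 2.837082·180/π = 162.5528°, L = 66.3498 m.

RSL: t = 158.5528°, p = 33.0600 m, q = 162.5528°, L = 66.3498 m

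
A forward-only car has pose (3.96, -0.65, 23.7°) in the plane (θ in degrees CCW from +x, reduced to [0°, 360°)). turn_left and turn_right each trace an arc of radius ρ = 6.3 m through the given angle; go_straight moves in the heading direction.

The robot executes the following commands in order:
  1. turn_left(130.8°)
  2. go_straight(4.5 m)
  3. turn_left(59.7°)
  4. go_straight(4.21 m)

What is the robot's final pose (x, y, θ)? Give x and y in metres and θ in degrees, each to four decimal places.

set_pose: (x, y, θ) = (3.9600, -0.6500, 23.7000°), ρ = 6.3
turn_left(130.8°): centre at ρ to the left, rotate +130.8° → (4.1399, 10.8050, 154.5000°)
go_straight(4.5): x += 4.5·cos θ, y += 4.5·sin θ → (0.0783, 12.7423, 154.5000°)
turn_left(59.7°): centre at ρ to the left, rotate +59.7° → (-6.1750, 12.2666, 214.2000°)
go_straight(4.21): x += 4.21·cos θ, y += 4.21·sin θ → (-9.6570, 9.9002, 214.2000°)

(-9.6570, 9.9002, 214.2000°)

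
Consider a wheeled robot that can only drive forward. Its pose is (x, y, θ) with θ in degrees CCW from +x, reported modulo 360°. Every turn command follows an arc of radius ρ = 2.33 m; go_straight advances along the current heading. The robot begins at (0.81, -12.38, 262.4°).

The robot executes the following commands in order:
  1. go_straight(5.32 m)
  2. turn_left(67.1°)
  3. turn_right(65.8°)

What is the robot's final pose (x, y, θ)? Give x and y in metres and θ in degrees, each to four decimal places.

set_pose: (x, y, θ) = (0.8100, -12.3800, 262.4000°), ρ = 2.33
go_straight(5.32): x += 5.32·cos θ, y += 5.32·sin θ → (0.1064, -17.6533, 262.4000°)
turn_left(67.1°): centre at ρ to the left, rotate +67.1° → (1.2334, -19.9690, 329.5000°)
turn_right(65.8°): centre at ρ to the right, rotate −65.8° → (2.3667, -22.2323, 263.7000°)

(2.3667, -22.2323, 263.7000°)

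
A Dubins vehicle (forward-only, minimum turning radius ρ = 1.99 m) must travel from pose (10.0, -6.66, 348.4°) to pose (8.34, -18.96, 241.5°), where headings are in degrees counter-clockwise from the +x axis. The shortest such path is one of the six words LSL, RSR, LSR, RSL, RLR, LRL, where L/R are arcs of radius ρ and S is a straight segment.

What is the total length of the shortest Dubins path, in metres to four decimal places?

Let ψ = atan2(Δy, Δx) = atan2(-12.30, -1.66) = -97.6862° be the start→goal bearing.
Normalize: d = |goal − start| / ρ = 12.411511/1.99 = 6.236940, α = (θ_start − ψ) mod 360° = 86.0862° = 1.502487 rad, β = (θ_goal − ψ) mod 360° = 339.1862° = 5.919915 rad.
Common terms: sin α = 0.997668, cos α = 0.068256, sin β = -0.355333, cos β = 0.934740, cos(α−β) = -0.290702, d² = 38.899422. Work in radians in the unit-radius frame; every candidate has L = ρ·(t + p + q).
LSL: p² = 2 + d² − 2cos(α−β) + 2d(sin α − sin β) = 58.357993; p = √p² = 7.639240; φ = atan2(cos β − cos α, d + sin α − sin β) = 0.113670 rad; t = (φ − α) mod 2π = 4.894368 rad, q = (β − φ) mod 2π = 5.806245 rad → L = 1.99·(4.894368 + 7.639240 + 5.806245) = 1.99·18.339854 = 36.496309 m
RSR: p² = 2 + d² − 2cos(α−β) + 2d(sin β − sin α) = 24.603659; p = √p² = 4.960208; φ = atan2(cos α − cos β, d − sin α + sin β) = -0.175588 rad; t = (α − φ) mod 2π = 1.678075 rad, q = (φ − β) mod 2π = 0.187682 rad → L = 1.99·(1.678075 + 4.960208 + 0.187682) = 1.99·6.825965 = 13.583669 m
LSR: p² = d² − 2 + 2cos(α−β) + 2d(sin α + sin β) = 44.330428; p = √p² = 6.658110; φ = atan2(−cos α − cos β, d + sin α + sin β) − atan2(−2, p) = 0.147031 rad; t = (φ − α) mod 2π = 4.927729 rad, q = (φ − β) mod 2π = 0.510301 rad → L = 1.99·(4.927729 + 6.658110 + 0.510301) = 1.99·12.096140 = 24.071319 m
RSL: p² = d² − 2 + 2cos(α−β) − 2d(sin α + sin β) = 28.305607; p = √p² = 5.320301; φ = atan2(cos α + cos β, d − sin α − sin β) − atan2(2, p) = -0.182181 rad; t = (α − φ) mod 2π = 1.684668 rad, q = (β − φ) mod 2π = 6.102096 rad → L = 1.99·(1.684668 + 5.320301 + 6.102096) = 1.99·13.107066 = 26.083061 m
RLR: c = (6 − d² + 2cos(α−β) + 2d(sin α − sin β))/8 = -2.075457, |c| > 1 → infeasible
LRL: c = (6 − d² + 2cos(α−β) − 2d(sin α − sin β))/8 = -6.294749, |c| > 1 → infeasible
Shortest: RSR with L = 13.583669 m ≈ 13.5837 m

13.5837 m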